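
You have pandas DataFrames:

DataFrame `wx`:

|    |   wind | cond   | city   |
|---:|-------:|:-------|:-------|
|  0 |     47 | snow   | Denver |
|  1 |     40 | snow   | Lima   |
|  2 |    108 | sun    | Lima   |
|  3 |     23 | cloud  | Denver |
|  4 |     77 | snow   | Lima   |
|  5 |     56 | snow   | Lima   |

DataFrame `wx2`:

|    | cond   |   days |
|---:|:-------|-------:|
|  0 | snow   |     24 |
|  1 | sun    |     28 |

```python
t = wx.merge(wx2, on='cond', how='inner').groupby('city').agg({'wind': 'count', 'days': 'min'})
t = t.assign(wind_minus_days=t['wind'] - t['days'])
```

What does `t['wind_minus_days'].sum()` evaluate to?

-43

merge on 'cond' (how='inner') → 5 rows:
   wind  cond    city  days
0    47  snow  Denver    24
1    40  snow    Lima    24
2   108   sun    Lima    28
3    77  snow    Lima    24
4    56  snow    Lima    24
group by city: count(wind), min(days):
        wind  days
city              
Denver     1    24
Lima       4    24
add column wind_minus_days = t['wind'] - t['days']:
        wind  days  wind_minus_days
city                               
Denver     1    24              -23
Lima       4    24              -20
The sum of column 'wind_minus_days' is -43.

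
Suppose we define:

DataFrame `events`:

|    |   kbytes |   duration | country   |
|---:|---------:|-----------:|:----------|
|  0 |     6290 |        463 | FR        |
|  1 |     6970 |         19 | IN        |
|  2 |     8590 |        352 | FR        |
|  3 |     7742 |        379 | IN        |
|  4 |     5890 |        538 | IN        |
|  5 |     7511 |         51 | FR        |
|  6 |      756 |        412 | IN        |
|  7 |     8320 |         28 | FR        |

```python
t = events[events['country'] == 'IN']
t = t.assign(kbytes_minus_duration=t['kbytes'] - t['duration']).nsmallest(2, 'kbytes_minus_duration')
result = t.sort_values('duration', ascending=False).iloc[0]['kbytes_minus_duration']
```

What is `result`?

5352

filter rows where country == 'IN':
   kbytes  duration country
1    6970        19      IN
3    7742       379      IN
4    5890       538      IN
6     756       412      IN
add column kbytes_minus_duration = t['kbytes'] - t['duration']:
   kbytes  duration country  kbytes_minus_duration
1    6970        19      IN                   6951
3    7742       379      IN                   7363
4    5890       538      IN                   5352
6     756       412      IN                    344
take 2 rows with smallest kbytes_minus_duration:
   kbytes  duration country  kbytes_minus_duration
6     756       412      IN                    344
4    5890       538      IN                   5352
sort by duration descending:
   kbytes  duration country  kbytes_minus_duration
4    5890       538      IN                   5352
6     756       412      IN                    344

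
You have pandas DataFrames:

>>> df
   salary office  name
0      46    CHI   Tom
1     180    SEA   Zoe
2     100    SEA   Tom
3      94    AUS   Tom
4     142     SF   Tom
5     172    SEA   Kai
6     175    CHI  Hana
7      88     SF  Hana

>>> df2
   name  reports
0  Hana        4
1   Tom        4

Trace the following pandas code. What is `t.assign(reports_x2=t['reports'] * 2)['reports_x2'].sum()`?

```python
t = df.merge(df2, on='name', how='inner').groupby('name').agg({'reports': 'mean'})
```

merge on 'name' (how='inner') → 6 rows:
   salary office  name  reports
0      46    CHI   Tom        4
1     100    SEA   Tom        4
2      94    AUS   Tom        4
3     142     SF   Tom        4
4     175    CHI  Hana        4
5      88     SF  Hana        4
group by name, mean of reports:
      reports
name         
Hana      4.0
Tom       4.0
add column reports_x2 = t['reports'] * 2:
      reports  reports_x2
name                     
Hana      4.0         8.0
Tom       4.0         8.0
Reading off the sum of column 'reports_x2', we get 16.0.

16.0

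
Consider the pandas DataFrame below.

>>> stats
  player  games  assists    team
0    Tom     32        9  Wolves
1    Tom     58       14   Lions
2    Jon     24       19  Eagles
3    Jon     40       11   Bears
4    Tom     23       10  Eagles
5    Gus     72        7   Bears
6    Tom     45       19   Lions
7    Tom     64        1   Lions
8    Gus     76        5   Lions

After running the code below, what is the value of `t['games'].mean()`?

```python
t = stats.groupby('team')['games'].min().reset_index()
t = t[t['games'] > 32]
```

group by team, min of games:
team
Bears     40
Eagles    23
Lions     45
Wolves    32
Name: games, dtype: int64
reset_index():
     team  games
0   Bears     40
1  Eagles     23
2   Lions     45
3  Wolves     32
filter rows where games > 32:
    team  games
0  Bears     40
2  Lions     45
The mean of column 'games' is 42.5.

42.5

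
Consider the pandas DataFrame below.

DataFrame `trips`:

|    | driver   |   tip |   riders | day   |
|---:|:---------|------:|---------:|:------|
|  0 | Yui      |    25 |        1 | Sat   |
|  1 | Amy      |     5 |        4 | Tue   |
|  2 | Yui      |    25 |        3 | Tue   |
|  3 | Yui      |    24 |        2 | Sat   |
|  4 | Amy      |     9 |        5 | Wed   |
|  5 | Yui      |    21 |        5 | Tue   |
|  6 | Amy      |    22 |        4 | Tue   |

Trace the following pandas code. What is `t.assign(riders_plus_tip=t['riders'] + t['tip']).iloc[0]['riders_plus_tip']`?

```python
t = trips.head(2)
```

take first 2 rows:
  driver  tip  riders  day
0    Yui   25       1  Sat
1    Amy    5       4  Tue
add column riders_plus_tip = t['riders'] + t['tip']:
  driver  tip  riders  day  riders_plus_tip
0    Yui   25       1  Sat               26
1    Amy    5       4  Tue                9
Reading off the value at position 0, column 'riders_plus_tip', we get 26.

26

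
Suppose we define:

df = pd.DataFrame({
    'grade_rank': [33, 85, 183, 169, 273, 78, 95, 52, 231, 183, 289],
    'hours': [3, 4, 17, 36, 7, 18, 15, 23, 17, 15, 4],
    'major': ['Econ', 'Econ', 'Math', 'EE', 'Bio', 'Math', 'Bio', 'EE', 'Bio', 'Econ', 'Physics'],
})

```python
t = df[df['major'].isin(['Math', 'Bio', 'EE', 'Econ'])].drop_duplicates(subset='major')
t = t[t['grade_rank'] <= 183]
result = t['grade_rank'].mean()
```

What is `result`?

128.333333333

filter rows where major in ['Math', 'Bio', 'EE', 'Econ']:
   grade_rank  hours major
0          33      3  Econ
1          85      4  Econ
2         183     17  Math
3         169     36    EE
4         273      7   Bio
5          78     18  Math
6          95     15   Bio
7          52     23    EE
8         231     17   Bio
9         183     15  Econ
drop duplicate major (keep=first):
   grade_rank  hours major
0          33      3  Econ
2         183     17  Math
3         169     36    EE
4         273      7   Bio
filter rows where grade_rank <= 183:
   grade_rank  hours major
0          33      3  Econ
2         183     17  Math
3         169     36    EE
Finally, mean of column 'grade_rank' = 128.333333333.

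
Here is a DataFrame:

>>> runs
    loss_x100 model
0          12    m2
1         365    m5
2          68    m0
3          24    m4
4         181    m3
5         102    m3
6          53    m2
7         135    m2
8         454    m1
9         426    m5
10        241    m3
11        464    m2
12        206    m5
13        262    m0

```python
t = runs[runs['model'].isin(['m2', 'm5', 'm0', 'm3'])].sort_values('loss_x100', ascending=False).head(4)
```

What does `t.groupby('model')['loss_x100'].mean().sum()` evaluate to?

1121.5

filter rows where model in ['m2', 'm5', 'm0', 'm3']:
    loss_x100 model
0          12    m2
1         365    m5
2          68    m0
4         181    m3
5         102    m3
6          53    m2
7         135    m2
9         426    m5
10        241    m3
11        464    m2
12        206    m5
13        262    m0
sort by loss_x100 descending:
    loss_x100 model
11        464    m2
9         426    m5
1         365    m5
13        262    m0
10        241    m3
12        206    m5
4         181    m3
7         135    m2
5         102    m3
2          68    m0
6          53    m2
0          12    m2
take first 4 rows:
    loss_x100 model
11        464    m2
9         426    m5
1         365    m5
13        262    m0
group by model, mean of loss_x100:
model
m0    262.0
m2    464.0
m5    395.5
Name: loss_x100, dtype: float64
Reading off the sum of the resulting series, we get 1121.5.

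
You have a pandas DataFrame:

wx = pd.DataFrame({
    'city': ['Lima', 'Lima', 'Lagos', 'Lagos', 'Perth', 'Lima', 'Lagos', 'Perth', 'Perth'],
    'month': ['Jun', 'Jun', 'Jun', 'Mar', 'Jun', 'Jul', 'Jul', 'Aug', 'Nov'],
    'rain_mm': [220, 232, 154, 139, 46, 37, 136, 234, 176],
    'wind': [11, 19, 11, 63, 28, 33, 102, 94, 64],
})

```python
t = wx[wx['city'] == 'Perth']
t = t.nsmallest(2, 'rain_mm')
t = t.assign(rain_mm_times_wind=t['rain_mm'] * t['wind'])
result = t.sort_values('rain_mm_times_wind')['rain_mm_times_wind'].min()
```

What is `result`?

filter rows where city == 'Perth':
    city month  rain_mm  wind
4  Perth   Jun       46    28
7  Perth   Aug      234    94
8  Perth   Nov      176    64
take 2 rows with smallest rain_mm:
    city month  rain_mm  wind
4  Perth   Jun       46    28
8  Perth   Nov      176    64
add column rain_mm_times_wind = t['rain_mm'] * t['wind']:
    city month  rain_mm  wind  rain_mm_times_wind
4  Perth   Jun       46    28                1288
8  Perth   Nov      176    64               11264
sort by rain_mm_times_wind:
    city month  rain_mm  wind  rain_mm_times_wind
4  Perth   Jun       46    28                1288
8  Perth   Nov      176    64               11264
So min() = 1288.

1288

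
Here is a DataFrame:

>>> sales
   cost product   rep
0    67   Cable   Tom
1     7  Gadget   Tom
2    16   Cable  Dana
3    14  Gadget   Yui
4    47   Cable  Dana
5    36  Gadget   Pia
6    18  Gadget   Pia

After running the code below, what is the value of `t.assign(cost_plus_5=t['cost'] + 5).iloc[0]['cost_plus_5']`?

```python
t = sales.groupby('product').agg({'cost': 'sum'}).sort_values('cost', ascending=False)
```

135

group by product, sum of cost:
         cost
product      
Cable     130
Gadget     75
sort by cost descending:
         cost
product      
Cable     130
Gadget     75
add column cost_plus_5 = t['cost'] + 5:
         cost  cost_plus_5
product                   
Cable     130          135
Gadget     75           80
Hence 135.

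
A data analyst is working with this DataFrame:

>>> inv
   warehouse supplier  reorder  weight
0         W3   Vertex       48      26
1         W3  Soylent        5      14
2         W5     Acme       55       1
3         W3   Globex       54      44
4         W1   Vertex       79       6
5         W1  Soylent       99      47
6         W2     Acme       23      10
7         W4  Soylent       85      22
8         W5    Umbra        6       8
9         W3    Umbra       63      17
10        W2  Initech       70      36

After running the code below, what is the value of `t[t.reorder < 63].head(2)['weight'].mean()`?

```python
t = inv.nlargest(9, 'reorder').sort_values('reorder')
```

take 9 rows with largest reorder:
   warehouse supplier  reorder  weight
5         W1  Soylent       99      47
7         W4  Soylent       85      22
4         W1   Vertex       79       6
10        W2  Initech       70      36
9         W3    Umbra       63      17
2         W5     Acme       55       1
3         W3   Globex       54      44
0         W3   Vertex       48      26
6         W2     Acme       23      10
sort by reorder:
   warehouse supplier  reorder  weight
6         W2     Acme       23      10
0         W3   Vertex       48      26
3         W3   Globex       54      44
2         W5     Acme       55       1
9         W3    Umbra       63      17
10        W2  Initech       70      36
4         W1   Vertex       79       6
7         W4  Soylent       85      22
5         W1  Soylent       99      47
filter rows where reorder < 63:
  warehouse supplier  reorder  weight
6        W2     Acme       23      10
0        W3   Vertex       48      26
3        W3   Globex       54      44
2        W5     Acme       55       1
take first 2 rows:
  warehouse supplier  reorder  weight
6        W2     Acme       23      10
0        W3   Vertex       48      26
Hence 18.0.

18.0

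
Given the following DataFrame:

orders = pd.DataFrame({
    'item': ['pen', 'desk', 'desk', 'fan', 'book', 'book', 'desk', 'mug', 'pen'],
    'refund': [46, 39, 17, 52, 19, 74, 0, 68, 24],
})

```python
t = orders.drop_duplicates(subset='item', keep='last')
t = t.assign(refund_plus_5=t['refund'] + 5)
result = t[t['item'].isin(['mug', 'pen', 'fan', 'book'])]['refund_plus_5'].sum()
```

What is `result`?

238

drop duplicate item (keep=last):
   item  refund
3   fan      52
5  book      74
6  desk       0
7   mug      68
8   pen      24
add column refund_plus_5 = t['refund'] + 5:
   item  refund  refund_plus_5
3   fan      52             57
5  book      74             79
6  desk       0              5
7   mug      68             73
8   pen      24             29
filter rows where item in ['mug', 'pen', 'fan', 'book']:
   item  refund  refund_plus_5
3   fan      52             57
5  book      74             79
7   mug      68             73
8   pen      24             29
So sum() = 238.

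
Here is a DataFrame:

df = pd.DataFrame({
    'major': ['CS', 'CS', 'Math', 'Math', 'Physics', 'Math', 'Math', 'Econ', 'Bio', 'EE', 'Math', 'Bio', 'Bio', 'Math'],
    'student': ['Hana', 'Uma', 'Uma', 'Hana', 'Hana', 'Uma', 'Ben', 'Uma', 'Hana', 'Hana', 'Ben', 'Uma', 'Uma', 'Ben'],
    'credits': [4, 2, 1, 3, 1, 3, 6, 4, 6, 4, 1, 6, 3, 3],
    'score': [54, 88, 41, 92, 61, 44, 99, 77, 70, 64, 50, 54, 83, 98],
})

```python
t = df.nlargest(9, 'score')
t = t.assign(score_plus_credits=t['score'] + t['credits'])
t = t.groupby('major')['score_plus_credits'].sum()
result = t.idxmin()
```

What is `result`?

Physics

take 9 rows with largest score:
      major student  credits  score
6      Math     Ben        6     99
13     Math     Ben        3     98
3      Math    Hana        3     92
1        CS     Uma        2     88
12      Bio     Uma        3     83
7      Econ     Uma        4     77
8       Bio    Hana        6     70
9        EE    Hana        4     64
4   Physics    Hana        1     61
add column score_plus_credits = t['score'] + t['credits']:
      major student  credits  score  score_plus_credits
6      Math     Ben        6     99                 105
13     Math     Ben        3     98                 101
3      Math    Hana        3     92                  95
1        CS     Uma        2     88                  90
12      Bio     Uma        3     83                  86
7      Econ     Uma        4     77                  81
8       Bio    Hana        6     70                  76
9        EE    Hana        4     64                  68
4   Physics    Hana        1     61                  62
group by major, sum of score_plus_credits:
major
Bio        162
CS          90
EE          68
Econ        81
Math       301
Physics     62
Name: score_plus_credits, dtype: int64
Reading off the label with the smallest value, we get Physics.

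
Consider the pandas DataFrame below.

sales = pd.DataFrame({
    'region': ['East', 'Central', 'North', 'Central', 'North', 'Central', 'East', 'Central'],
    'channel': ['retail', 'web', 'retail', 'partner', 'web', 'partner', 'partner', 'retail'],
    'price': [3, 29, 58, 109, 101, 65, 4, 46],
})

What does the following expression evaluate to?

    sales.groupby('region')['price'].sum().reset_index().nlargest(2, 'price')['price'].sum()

408

group by region, sum of price:
region
Central    249
East         7
North      159
Name: price, dtype: int64
reset_index():
    region  price
0  Central    249
1     East      7
2    North    159
take 2 rows with largest price:
    region  price
0  Central    249
2    North    159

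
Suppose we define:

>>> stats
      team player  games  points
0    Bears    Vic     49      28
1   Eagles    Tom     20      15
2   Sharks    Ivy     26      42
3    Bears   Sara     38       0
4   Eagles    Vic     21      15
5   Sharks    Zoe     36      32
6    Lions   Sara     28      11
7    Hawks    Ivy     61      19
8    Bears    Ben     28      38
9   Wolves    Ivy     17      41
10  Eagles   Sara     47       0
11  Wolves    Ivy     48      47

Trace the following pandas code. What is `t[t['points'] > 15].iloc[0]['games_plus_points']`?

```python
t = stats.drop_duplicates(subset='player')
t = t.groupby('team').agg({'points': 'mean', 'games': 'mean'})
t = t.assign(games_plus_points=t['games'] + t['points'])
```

drop duplicate player (keep=first):
     team player  games  points
0   Bears    Vic     49      28
1  Eagles    Tom     20      15
2  Sharks    Ivy     26      42
3   Bears   Sara     38       0
5  Sharks    Zoe     36      32
8   Bears    Ben     28      38
group by team: mean(points), mean(games):
        points      games
team                     
Bears     22.0  38.333333
Eagles    15.0  20.000000
Sharks    37.0  31.000000
add column games_plus_points = t['games'] + t['points']:
        points      games  games_plus_points
team                                        
Bears     22.0  38.333333          60.333333
Eagles    15.0  20.000000          35.000000
Sharks    37.0  31.000000          68.000000
filter rows where points > 15:
        points      games  games_plus_points
team                                        
Bears     22.0  38.333333          60.333333
Sharks    37.0  31.000000          68.000000
Finally, value at position 0, column 'games_plus_points' = 60.3333333333.

60.3333333333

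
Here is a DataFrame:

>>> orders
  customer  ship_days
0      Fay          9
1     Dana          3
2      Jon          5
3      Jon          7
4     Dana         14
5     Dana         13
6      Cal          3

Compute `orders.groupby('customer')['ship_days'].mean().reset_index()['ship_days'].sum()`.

28.0

group by customer, mean of ship_days:
customer
Cal      3.0
Dana    10.0
Fay      9.0
Jon      6.0
Name: ship_days, dtype: float64
reset_index():
  customer  ship_days
0      Cal        3.0
1     Dana       10.0
2      Fay        9.0
3      Jon        6.0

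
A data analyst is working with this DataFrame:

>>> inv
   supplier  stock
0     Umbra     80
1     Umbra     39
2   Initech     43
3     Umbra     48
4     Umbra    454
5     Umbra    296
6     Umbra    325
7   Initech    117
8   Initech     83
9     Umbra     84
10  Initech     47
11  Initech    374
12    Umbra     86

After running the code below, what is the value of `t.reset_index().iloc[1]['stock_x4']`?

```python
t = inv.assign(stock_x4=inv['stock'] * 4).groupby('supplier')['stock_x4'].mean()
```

add column stock_x4 = inv['stock'] * 4:
   supplier  stock  stock_x4
0     Umbra     80       320
1     Umbra     39       156
2   Initech     43       172
3     Umbra     48       192
4     Umbra    454      1816
5     Umbra    296      1184
6     Umbra    325      1300
7   Initech    117       468
8   Initech     83       332
9     Umbra     84       336
10  Initech     47       188
11  Initech    374      1496
12    Umbra     86       344
group by supplier, mean of stock_x4:
supplier
Initech    531.2
Umbra      706.0
Name: stock_x4, dtype: float64
reset_index():
  supplier  stock_x4
0  Initech     531.2
1    Umbra     706.0
Reading off the value at position 1, column 'stock_x4', we get 706.0.

706.0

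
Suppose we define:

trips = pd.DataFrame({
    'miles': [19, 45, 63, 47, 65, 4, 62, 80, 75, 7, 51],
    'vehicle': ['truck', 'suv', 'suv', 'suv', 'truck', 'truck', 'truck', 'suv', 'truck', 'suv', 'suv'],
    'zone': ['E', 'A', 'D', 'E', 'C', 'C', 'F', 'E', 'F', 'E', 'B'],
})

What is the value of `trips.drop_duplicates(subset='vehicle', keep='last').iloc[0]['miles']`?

75

drop duplicate vehicle (keep=last):
    miles vehicle zone
8      75   truck    F
10     51     suv    B
The value at position 0, column 'miles' is 75.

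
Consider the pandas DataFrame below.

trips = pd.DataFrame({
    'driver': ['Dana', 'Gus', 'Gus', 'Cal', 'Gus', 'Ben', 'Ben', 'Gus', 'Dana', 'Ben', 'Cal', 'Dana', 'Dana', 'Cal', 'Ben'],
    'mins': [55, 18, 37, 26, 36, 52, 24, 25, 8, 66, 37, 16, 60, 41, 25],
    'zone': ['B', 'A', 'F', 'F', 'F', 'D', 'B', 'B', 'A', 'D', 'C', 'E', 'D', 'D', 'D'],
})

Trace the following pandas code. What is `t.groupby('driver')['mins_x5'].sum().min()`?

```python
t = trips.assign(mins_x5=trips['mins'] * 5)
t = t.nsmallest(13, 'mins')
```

add column mins_x5 = trips['mins'] * 5:
   driver  mins zone  mins_x5
0    Dana    55    B      275
1     Gus    18    A       90
2     Gus    37    F      185
3     Cal    26    F      130
4     Gus    36    F      180
5     Ben    52    D      260
6     Ben    24    B      120
7     Gus    25    B      125
8    Dana     8    A       40
9     Ben    66    D      330
10    Cal    37    C      185
11   Dana    16    E       80
12   Dana    60    D      300
13    Cal    41    D      205
14    Ben    25    D      125
take 13 rows with smallest mins:
   driver  mins zone  mins_x5
8    Dana     8    A       40
11   Dana    16    E       80
1     Gus    18    A       90
6     Ben    24    B      120
7     Gus    25    B      125
14    Ben    25    D      125
3     Cal    26    F      130
4     Gus    36    F      180
2     Gus    37    F      185
10    Cal    37    C      185
13    Cal    41    D      205
5     Ben    52    D      260
0    Dana    55    B      275
group by driver, sum of mins_x5:
driver
Ben     505
Cal     520
Dana    395
Gus     580
Name: mins_x5, dtype: int64
The min of the resulting series is 395.

395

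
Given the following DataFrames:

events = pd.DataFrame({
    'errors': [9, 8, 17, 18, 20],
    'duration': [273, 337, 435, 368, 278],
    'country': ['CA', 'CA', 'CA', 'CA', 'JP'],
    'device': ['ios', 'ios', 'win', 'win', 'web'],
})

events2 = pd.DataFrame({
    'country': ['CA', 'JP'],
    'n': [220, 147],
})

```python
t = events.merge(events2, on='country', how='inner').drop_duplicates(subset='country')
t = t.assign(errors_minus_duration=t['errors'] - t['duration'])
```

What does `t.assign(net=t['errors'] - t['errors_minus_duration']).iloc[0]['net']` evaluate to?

273

merge on 'country' (how='inner') → 5 rows:
   errors  duration country device    n
0       9       273      CA    ios  220
1       8       337      CA    ios  220
2      17       435      CA    win  220
3      18       368      CA    win  220
4      20       278      JP    web  147
drop duplicate country (keep=first):
   errors  duration country device    n
0       9       273      CA    ios  220
4      20       278      JP    web  147
add column errors_minus_duration = t['errors'] - t['duration']:
   errors  duration country device    n  errors_minus_duration
0       9       273      CA    ios  220                   -264
4      20       278      JP    web  147                   -258
add column net = t['errors'] - t['errors_minus_duration']:
   errors  duration country device    n  errors_minus_duration  net
0       9       273      CA    ios  220                   -264  273
4      20       278      JP    web  147                   -258  278
So iloc[0]['net'] = 273.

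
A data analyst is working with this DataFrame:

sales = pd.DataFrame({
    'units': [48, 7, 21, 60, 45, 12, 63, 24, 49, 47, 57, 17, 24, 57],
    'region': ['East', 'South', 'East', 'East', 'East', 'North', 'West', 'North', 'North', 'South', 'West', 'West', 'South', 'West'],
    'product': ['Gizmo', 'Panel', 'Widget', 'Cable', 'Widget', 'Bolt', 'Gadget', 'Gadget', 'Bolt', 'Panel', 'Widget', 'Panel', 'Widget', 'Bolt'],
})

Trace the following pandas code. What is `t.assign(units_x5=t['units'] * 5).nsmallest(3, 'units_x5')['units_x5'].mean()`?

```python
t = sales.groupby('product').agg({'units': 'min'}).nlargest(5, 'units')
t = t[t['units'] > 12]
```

155.0

group by product, min of units:
         units
product       
Bolt        12
Cable       60
Gadget      24
Gizmo       48
Panel        7
Widget      21
take 5 rows with largest units:
         units
product       
Cable       60
Gizmo       48
Gadget      24
Widget      21
Bolt        12
filter rows where units > 12:
         units
product       
Cable       60
Gizmo       48
Gadget      24
Widget      21
add column units_x5 = t['units'] * 5:
         units  units_x5
product                 
Cable       60       300
Gizmo       48       240
Gadget      24       120
Widget      21       105
take 3 rows with smallest units_x5:
         units  units_x5
product                 
Widget      21       105
Gadget      24       120
Gizmo       48       240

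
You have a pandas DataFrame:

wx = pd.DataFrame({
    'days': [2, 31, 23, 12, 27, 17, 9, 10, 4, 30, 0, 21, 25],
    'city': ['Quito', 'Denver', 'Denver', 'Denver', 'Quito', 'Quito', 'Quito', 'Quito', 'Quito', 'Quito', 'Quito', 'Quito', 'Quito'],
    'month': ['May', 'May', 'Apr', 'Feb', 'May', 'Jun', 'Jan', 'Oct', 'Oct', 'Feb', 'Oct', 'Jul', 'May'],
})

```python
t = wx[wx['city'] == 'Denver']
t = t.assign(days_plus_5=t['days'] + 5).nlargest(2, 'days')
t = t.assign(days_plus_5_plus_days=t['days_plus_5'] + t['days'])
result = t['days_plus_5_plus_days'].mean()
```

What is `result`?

59.0

filter rows where city == 'Denver':
   days    city month
1    31  Denver   May
2    23  Denver   Apr
3    12  Denver   Feb
add column days_plus_5 = t['days'] + 5:
   days    city month  days_plus_5
1    31  Denver   May           36
2    23  Denver   Apr           28
3    12  Denver   Feb           17
take 2 rows with largest days:
   days    city month  days_plus_5
1    31  Denver   May           36
2    23  Denver   Apr           28
add column days_plus_5_plus_days = t['days_plus_5'] + t['days']:
   days    city month  days_plus_5  days_plus_5_plus_days
1    31  Denver   May           36                     67
2    23  Denver   Apr           28                     51
Hence 59.0.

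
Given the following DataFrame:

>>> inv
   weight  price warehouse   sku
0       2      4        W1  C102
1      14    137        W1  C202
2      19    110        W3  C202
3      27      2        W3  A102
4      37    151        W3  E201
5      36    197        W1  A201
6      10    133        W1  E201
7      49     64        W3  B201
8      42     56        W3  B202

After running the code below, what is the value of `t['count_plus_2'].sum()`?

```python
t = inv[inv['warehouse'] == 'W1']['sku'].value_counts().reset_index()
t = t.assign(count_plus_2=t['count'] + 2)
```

12

filter rows where warehouse == 'W1':
   weight  price warehouse   sku
0       2      4        W1  C102
1      14    137        W1  C202
5      36    197        W1  A201
6      10    133        W1  E201
value_counts of sku:
sku
C102    1
C202    1
A201    1
E201    1
Name: count, dtype: int64
reset_index():
    sku  count
0  C102      1
1  C202      1
2  A201      1
3  E201      1
add column count_plus_2 = t['count'] + 2:
    sku  count  count_plus_2
0  C102      1             3
1  C202      1             3
2  A201      1             3
3  E201      1             3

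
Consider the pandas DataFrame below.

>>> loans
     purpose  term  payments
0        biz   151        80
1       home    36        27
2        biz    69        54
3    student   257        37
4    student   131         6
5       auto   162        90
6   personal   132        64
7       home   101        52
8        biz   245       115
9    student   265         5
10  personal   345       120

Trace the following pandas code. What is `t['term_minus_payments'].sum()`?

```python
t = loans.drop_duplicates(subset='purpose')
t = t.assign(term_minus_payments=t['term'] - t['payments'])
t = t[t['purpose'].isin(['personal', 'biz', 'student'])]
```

drop duplicate purpose (keep=first):
    purpose  term  payments
0       biz   151        80
1      home    36        27
3   student   257        37
5      auto   162        90
6  personal   132        64
add column term_minus_payments = t['term'] - t['payments']:
    purpose  term  payments  term_minus_payments
0       biz   151        80                   71
1      home    36        27                    9
3   student   257        37                  220
5      auto   162        90                   72
6  personal   132        64                   68
filter rows where purpose in ['personal', 'biz', 'student']:
    purpose  term  payments  term_minus_payments
0       biz   151        80                   71
3   student   257        37                  220
6  personal   132        64                   68
Taking the sum of column 'term_minus_payments' gives 359.

359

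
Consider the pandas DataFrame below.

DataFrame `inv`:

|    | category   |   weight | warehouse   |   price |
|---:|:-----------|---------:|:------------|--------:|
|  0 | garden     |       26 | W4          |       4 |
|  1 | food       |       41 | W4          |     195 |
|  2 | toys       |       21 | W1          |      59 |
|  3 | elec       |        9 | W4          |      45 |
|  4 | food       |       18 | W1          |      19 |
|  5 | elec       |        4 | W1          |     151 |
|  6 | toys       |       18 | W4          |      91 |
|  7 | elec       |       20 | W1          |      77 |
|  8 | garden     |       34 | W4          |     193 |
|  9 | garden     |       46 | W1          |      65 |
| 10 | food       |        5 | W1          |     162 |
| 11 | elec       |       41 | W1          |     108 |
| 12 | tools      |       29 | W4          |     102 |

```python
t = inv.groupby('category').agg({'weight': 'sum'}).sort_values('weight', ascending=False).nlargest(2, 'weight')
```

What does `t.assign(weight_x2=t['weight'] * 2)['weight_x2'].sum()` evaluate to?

360

group by category, sum of weight:
          weight
category        
elec          74
food          64
garden       106
tools         29
toys          39
sort by weight descending:
          weight
category        
garden       106
elec          74
food          64
toys          39
tools         29
take 2 rows with largest weight:
          weight
category        
garden       106
elec          74
add column weight_x2 = t['weight'] * 2:
          weight  weight_x2
category                   
garden       106        212
elec          74        148
The sum of column 'weight_x2' is 360.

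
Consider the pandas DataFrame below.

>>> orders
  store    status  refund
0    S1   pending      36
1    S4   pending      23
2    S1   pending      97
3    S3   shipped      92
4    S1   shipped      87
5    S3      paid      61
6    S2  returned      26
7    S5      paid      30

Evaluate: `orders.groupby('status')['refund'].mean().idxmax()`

shipped

group by status, mean of refund:
status
paid        45.5
pending     52.0
returned    26.0
shipped     89.5
Name: refund, dtype: float64
Then the label with the largest value: shipped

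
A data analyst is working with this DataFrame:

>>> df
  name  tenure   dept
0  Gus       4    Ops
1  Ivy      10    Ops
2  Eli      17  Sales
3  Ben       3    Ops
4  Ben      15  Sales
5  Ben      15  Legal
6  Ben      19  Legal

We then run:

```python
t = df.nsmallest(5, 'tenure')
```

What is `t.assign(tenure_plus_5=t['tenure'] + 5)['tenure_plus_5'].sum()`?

take 5 rows with smallest tenure:
  name  tenure   dept
3  Ben       3    Ops
0  Gus       4    Ops
1  Ivy      10    Ops
4  Ben      15  Sales
5  Ben      15  Legal
add column tenure_plus_5 = t['tenure'] + 5:
  name  tenure   dept  tenure_plus_5
3  Ben       3    Ops              8
0  Gus       4    Ops              9
1  Ivy      10    Ops             15
4  Ben      15  Sales             20
5  Ben      15  Legal             20

72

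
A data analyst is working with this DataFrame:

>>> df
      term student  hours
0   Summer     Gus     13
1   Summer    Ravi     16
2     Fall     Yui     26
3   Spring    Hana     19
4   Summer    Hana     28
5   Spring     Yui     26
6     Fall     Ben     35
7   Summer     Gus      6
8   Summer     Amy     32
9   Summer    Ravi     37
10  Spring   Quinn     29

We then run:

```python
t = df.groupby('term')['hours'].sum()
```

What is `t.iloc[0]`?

group by term, sum of hours:
term
Fall       61
Spring     74
Summer    132
Name: hours, dtype: int64

61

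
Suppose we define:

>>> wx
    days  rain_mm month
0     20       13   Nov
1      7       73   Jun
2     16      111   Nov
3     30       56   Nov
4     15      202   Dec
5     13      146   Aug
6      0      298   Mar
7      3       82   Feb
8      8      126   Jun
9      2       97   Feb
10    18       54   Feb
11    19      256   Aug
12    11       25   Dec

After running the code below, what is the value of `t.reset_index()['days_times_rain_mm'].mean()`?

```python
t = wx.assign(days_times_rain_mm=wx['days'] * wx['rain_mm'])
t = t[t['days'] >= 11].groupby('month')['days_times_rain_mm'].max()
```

2660.5

add column days_times_rain_mm = wx['days'] * wx['rain_mm']:
    days  rain_mm month  days_times_rain_mm
0     20       13   Nov                 260
1      7       73   Jun                 511
2     16      111   Nov                1776
3     30       56   Nov                1680
4     15      202   Dec                3030
5     13      146   Aug                1898
6      0      298   Mar                   0
7      3       82   Feb                 246
8      8      126   Jun                1008
9      2       97   Feb                 194
10    18       54   Feb                 972
11    19      256   Aug                4864
12    11       25   Dec                 275
filter rows where days >= 11:
    days  rain_mm month  days_times_rain_mm
0     20       13   Nov                 260
2     16      111   Nov                1776
3     30       56   Nov                1680
4     15      202   Dec                3030
5     13      146   Aug                1898
10    18       54   Feb                 972
11    19      256   Aug                4864
12    11       25   Dec                 275
group by month, max of days_times_rain_mm:
month
Aug    4864
Dec    3030
Feb     972
Nov    1776
Name: days_times_rain_mm, dtype: int64
reset_index():
  month  days_times_rain_mm
0   Aug                4864
1   Dec                3030
2   Feb                 972
3   Nov                1776
The mean of column 'days_times_rain_mm' is 2660.5.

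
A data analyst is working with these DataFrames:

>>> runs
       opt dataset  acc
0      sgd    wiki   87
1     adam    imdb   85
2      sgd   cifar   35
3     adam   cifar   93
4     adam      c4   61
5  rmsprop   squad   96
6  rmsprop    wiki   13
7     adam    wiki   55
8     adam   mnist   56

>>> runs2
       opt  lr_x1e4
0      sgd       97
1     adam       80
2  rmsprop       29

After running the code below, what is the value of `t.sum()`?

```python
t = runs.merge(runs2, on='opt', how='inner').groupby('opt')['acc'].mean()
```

185.5

merge on 'opt' (how='inner') → 9 rows:
       opt dataset  acc  lr_x1e4
0      sgd    wiki   87       97
1     adam    imdb   85       80
2      sgd   cifar   35       97
3     adam   cifar   93       80
4     adam      c4   61       80
5  rmsprop   squad   96       29
6  rmsprop    wiki   13       29
7     adam    wiki   55       80
8     adam   mnist   56       80
group by opt, mean of acc:
opt
adam       70.0
rmsprop    54.5
sgd        61.0
Name: acc, dtype: float64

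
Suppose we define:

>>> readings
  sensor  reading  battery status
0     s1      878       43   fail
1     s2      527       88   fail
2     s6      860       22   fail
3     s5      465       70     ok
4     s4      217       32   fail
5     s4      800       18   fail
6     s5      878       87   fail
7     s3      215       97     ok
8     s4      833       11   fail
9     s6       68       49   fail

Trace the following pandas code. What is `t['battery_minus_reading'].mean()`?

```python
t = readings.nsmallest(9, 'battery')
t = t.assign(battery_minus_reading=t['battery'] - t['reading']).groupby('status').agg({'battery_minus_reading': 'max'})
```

-207.0

take 9 rows with smallest battery:
  sensor  reading  battery status
8     s4      833       11   fail
5     s4      800       18   fail
2     s6      860       22   fail
4     s4      217       32   fail
0     s1      878       43   fail
9     s6       68       49   fail
3     s5      465       70     ok
6     s5      878       87   fail
1     s2      527       88   fail
add column battery_minus_reading = t['battery'] - t['reading']:
  sensor  reading  battery status  battery_minus_reading
8     s4      833       11   fail                   -822
5     s4      800       18   fail                   -782
2     s6      860       22   fail                   -838
4     s4      217       32   fail                   -185
0     s1      878       43   fail                   -835
9     s6       68       49   fail                    -19
3     s5      465       70     ok                   -395
6     s5      878       87   fail                   -791
1     s2      527       88   fail                   -439
group by status, max of battery_minus_reading:
        battery_minus_reading
status                       
fail                      -19
ok                       -395
The mean of column 'battery_minus_reading' is -207.0.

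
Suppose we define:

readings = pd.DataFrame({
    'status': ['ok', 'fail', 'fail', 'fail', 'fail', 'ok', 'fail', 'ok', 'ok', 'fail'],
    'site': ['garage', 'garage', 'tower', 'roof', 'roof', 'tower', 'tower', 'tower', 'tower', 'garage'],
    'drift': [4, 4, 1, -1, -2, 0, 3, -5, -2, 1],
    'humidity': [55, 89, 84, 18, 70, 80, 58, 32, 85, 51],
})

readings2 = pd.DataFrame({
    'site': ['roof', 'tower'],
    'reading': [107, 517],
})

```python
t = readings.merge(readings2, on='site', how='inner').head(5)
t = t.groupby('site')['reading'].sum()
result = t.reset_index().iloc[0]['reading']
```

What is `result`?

merge on 'site' (how='inner') → 7 rows:
  status   site  drift  humidity  reading
0   fail  tower      1        84      517
1   fail   roof     -1        18      107
2   fail   roof     -2        70      107
3     ok  tower      0        80      517
4   fail  tower      3        58      517
5     ok  tower     -5        32      517
6     ok  tower     -2        85      517
take first 5 rows:
  status   site  drift  humidity  reading
0   fail  tower      1        84      517
1   fail   roof     -1        18      107
2   fail   roof     -2        70      107
3     ok  tower      0        80      517
4   fail  tower      3        58      517
group by site, sum of reading:
site
roof      214
tower    1551
Name: reading, dtype: int64
reset_index():
    site  reading
0   roof      214
1  tower     1551

214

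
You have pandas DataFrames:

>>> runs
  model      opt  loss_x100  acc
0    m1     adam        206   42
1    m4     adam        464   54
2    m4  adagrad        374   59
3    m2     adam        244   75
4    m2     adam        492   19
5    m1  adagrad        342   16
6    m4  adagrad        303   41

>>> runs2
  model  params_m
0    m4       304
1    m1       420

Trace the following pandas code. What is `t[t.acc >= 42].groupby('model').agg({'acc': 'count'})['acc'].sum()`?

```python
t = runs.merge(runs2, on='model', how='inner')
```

merge on 'model' (how='inner') → 5 rows:
  model      opt  loss_x100  acc  params_m
0    m1     adam        206   42       420
1    m4     adam        464   54       304
2    m4  adagrad        374   59       304
3    m1  adagrad        342   16       420
4    m4  adagrad        303   41       304
filter rows where acc >= 42:
  model      opt  loss_x100  acc  params_m
0    m1     adam        206   42       420
1    m4     adam        464   54       304
2    m4  adagrad        374   59       304
group by model, count of acc:
       acc
model     
m1       1
m4       2
Reading off the sum of column 'acc', we get 3.

3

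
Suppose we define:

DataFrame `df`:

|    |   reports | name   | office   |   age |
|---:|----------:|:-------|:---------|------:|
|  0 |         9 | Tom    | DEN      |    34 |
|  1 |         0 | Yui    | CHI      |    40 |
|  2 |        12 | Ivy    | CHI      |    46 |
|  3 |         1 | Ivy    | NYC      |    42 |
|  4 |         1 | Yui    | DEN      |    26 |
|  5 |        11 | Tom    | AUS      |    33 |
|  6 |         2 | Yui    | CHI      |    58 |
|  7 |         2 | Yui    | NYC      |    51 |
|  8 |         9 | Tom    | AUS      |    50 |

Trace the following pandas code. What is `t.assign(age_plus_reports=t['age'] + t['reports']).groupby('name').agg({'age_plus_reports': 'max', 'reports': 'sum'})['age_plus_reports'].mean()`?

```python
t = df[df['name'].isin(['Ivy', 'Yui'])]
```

59.0

filter rows where name in ['Ivy', 'Yui']:
   reports name office  age
1        0  Yui    CHI   40
2       12  Ivy    CHI   46
3        1  Ivy    NYC   42
4        1  Yui    DEN   26
6        2  Yui    CHI   58
7        2  Yui    NYC   51
add column age_plus_reports = t['age'] + t['reports']:
   reports name office  age  age_plus_reports
1        0  Yui    CHI   40                40
2       12  Ivy    CHI   46                58
3        1  Ivy    NYC   42                43
4        1  Yui    DEN   26                27
6        2  Yui    CHI   58                60
7        2  Yui    NYC   51                53
group by name: max(age_plus_reports), sum(reports):
      age_plus_reports  reports
name                           
Ivy                 58       13
Yui                 60        5
Hence 59.0.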